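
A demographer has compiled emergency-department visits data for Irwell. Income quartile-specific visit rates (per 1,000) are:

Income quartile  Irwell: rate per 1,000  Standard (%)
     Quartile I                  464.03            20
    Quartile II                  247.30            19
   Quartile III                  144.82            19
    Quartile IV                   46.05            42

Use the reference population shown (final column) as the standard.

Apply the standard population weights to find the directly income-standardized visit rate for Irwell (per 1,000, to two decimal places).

Standard weights: 0.20, 0.19, 0.19, 0.42.
Standardized rate: 0.2000×464.03 + 0.1900×247.30 + 0.1900×144.82 + 0.4200×46.05 = 186.6498 per 1,000.

186.65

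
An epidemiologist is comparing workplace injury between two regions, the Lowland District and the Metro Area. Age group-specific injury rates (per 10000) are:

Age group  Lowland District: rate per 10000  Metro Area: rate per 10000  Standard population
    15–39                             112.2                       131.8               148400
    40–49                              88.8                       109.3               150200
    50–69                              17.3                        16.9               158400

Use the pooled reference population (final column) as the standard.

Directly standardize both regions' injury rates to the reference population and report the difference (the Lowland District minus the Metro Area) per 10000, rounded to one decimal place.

-13.0

Standard total = 457000; weights = 0.3247, 0.3287, 0.3466.
The Lowland District: 0.3247×112.2 + 0.3287×88.8 + 0.3466×17.3 = 71.6161 per 10000.
The Metro Area: 0.3247×131.8 + 0.3287×109.3 + 0.3466×16.9 = 84.5797 per 10000.
Difference = 71.6161 − 84.5797 = -12.9636.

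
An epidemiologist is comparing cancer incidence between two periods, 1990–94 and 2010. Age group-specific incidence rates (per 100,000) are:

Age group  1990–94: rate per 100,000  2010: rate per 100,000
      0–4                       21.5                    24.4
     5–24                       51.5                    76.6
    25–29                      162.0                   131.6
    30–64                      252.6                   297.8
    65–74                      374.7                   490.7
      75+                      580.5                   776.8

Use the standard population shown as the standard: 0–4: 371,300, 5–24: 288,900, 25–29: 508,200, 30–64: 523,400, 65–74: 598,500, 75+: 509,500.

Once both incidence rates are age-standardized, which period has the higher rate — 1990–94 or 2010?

2010

Standard total = 2,799,800; weights = 0.1326, 0.1032, 0.1815, 0.1869, 0.2138, 0.1820.
1990–94: 0.1326×21.5 + 0.1032×51.5 + 0.1815×162.0 + 0.1869×252.6 + 0.2138×374.7 + 0.1820×580.5 = 270.5276 per 100,000.
2010: 0.1326×24.4 + 0.1032×76.6 + 0.1815×131.6 + 0.1869×297.8 + 0.2138×490.7 + 0.1820×776.8 = 336.9529 per 100,000.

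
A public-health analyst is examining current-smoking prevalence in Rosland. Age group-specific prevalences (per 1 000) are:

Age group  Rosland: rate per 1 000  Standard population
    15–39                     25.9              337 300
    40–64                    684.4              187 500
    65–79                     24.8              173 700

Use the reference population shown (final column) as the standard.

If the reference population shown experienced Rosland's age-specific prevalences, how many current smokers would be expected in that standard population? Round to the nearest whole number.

141369

Expected current smokers = Σ (standard pop × age-specific rate ÷ 1 000)
= 337 300×25.9/1 000 + 187 500×684.4/1 000 + 173 700×24.8/1 000
= 8736.07 + 128325.00 + 4307.76 = 141368.83.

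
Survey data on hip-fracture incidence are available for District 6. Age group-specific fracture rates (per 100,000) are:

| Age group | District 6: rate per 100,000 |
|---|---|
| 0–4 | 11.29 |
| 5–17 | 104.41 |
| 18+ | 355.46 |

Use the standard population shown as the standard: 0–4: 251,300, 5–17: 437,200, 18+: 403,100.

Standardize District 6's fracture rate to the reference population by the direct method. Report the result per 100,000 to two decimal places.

Standard total = 1,091,600; weights = 0.2302, 0.4005, 0.3693.
Standardized rate: 0.2302×11.29 + 0.4005×104.41 + 0.3693×355.46 = 175.6790 per 100,000.

175.68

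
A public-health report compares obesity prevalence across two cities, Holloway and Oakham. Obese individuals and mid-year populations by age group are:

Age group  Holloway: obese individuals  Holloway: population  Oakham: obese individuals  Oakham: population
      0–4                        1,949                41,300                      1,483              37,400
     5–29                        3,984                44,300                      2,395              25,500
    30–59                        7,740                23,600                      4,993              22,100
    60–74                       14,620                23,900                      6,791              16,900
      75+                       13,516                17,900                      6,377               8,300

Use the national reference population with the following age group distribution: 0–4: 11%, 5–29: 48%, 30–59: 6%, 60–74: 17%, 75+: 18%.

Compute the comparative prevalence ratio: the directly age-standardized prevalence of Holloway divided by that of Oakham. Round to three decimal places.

1.142

Age-specific rates per 1,000 for Holloway: 47.191, 89.932, 327.966, 611.715, 755.084.
For Oakham: 39.652, 93.922, 225.928, 401.834, 768.313.
Standard weights: 0.11, 0.48, 0.06, 0.17, 0.18.
Holloway: 0.1100×47.191 + 0.4800×89.932 + 0.0600×327.966 + 0.1700×611.715 + 0.1800×755.084 = 307.9432 per 1,000.
Oakham: 0.1100×39.652 + 0.4800×93.922 + 0.0600×225.928 + 0.1700×401.834 + 0.1800×768.313 = 269.6080 per 1,000.
Ratio = 307.9432 ÷ 269.6080 = 1.14219.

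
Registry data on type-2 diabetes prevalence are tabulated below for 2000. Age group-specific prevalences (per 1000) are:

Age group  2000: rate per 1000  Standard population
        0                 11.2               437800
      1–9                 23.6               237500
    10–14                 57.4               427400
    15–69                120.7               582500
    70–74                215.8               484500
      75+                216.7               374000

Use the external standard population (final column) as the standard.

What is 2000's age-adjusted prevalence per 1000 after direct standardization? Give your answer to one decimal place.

114.4

Standard total = 2543700; weights = 0.1721, 0.0934, 0.1680, 0.2290, 0.1905, 0.1470.
Standardized rate: 0.1721×11.2 + 0.0934×23.6 + 0.1680×57.4 + 0.2290×120.7 + 0.1905×215.8 + 0.1470×216.7 = 114.3805 per 1000.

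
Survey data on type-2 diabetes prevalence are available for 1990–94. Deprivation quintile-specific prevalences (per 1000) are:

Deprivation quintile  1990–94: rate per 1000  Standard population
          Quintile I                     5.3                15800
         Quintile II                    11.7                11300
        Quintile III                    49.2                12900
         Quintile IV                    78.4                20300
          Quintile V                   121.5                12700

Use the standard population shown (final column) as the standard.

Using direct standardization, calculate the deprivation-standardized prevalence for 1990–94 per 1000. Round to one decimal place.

54.6

Standard total = 73000; weights = 0.2164, 0.1548, 0.1767, 0.2781, 0.1740.
Standardized rate: 0.2164×5.3 + 0.1548×11.7 + 0.1767×49.2 + 0.2781×78.4 + 0.1740×121.5 = 54.5918 per 1000.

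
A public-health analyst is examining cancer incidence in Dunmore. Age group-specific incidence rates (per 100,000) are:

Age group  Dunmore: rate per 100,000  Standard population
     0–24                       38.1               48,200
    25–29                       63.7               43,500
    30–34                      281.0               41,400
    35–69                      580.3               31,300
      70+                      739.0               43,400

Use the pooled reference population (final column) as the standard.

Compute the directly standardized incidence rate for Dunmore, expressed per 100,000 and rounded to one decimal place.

319.9

Standard total = 207,800; weights = 0.2320, 0.2093, 0.1992, 0.1506, 0.2089.
Standardized rate: 0.2320×38.1 + 0.2093×63.7 + 0.1992×281.0 + 0.1506×580.3 + 0.2089×739.0 = 319.9074 per 100,000.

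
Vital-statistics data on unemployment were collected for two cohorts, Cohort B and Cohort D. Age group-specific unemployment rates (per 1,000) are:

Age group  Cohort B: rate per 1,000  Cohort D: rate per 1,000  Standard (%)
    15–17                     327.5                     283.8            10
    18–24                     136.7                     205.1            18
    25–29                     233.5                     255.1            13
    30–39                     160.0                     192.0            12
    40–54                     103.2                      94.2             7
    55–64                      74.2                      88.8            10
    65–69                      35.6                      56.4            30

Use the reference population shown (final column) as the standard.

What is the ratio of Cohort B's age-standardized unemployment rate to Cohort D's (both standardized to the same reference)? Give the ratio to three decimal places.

Standard weights: 0.10, 0.18, 0.13, 0.12, 0.07, 0.10, 0.30.
Cohort B: 0.1000×327.5 + 0.1800×136.7 + 0.1300×233.5 + 0.1200×160.0 + 0.0700×103.2 + 0.1000×74.2 + 0.3000×35.6 = 132.2350 per 1,000.
Cohort D: 0.1000×283.8 + 0.1800×205.1 + 0.1300×255.1 + 0.1200×192.0 + 0.0700×94.2 + 0.1000×88.8 + 0.3000×56.4 = 153.8950 per 1,000.
Ratio = 132.2350 ÷ 153.8950 = 0.85925.

0.859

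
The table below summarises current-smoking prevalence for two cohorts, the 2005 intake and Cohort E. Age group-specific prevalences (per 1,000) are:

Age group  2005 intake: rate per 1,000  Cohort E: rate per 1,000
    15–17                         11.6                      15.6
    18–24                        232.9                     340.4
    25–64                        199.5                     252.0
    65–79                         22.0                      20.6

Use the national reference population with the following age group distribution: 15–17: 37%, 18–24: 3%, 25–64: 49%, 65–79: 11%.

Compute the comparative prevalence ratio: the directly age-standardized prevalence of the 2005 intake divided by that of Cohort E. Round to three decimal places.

Standard weights: 0.37, 0.03, 0.49, 0.11.
The 2005 intake: 0.3700×11.6 + 0.0300×232.9 + 0.4900×199.5 + 0.1100×22.0 = 111.4540 per 1,000.
Cohort E: 0.3700×15.6 + 0.0300×340.4 + 0.4900×252.0 + 0.1100×20.6 = 141.7300 per 1,000.
Ratio = 111.4540 ÷ 141.7300 = 0.78638.

0.786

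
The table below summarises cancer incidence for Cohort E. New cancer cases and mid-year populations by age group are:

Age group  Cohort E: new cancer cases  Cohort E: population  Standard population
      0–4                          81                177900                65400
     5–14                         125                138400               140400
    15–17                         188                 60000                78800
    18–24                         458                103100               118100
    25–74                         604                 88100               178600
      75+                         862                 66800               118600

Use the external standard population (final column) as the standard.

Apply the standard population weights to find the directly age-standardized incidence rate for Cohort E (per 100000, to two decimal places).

526.22

Age-specific rates per 100000 for Cohort E: 45.53, 90.32, 313.33, 444.23, 685.58, 1290.42.
Standard total = 699900; weights = 0.0934, 0.2006, 0.1126, 0.1687, 0.2552, 0.1695.
Standardized rate: 0.0934×45.53 + 0.2006×90.32 + 0.1126×313.33 + 0.1687×444.23 + 0.2552×685.58 + 0.1695×1290.42 = 526.2203 per 100000.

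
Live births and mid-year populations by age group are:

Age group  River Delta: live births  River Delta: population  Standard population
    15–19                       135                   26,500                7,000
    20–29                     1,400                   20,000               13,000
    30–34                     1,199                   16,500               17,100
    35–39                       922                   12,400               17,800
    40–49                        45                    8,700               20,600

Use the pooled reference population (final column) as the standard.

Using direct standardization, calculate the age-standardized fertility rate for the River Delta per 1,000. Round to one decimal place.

Age-specific rates per 1,000 for the River Delta: 5.094, 70.000, 72.667, 74.355, 5.172.
Standard total = 75,500; weights = 0.0927, 0.1722, 0.2265, 0.2358, 0.2728.
Standardized rate: 0.0927×5.094 + 0.1722×70.000 + 0.2265×72.667 + 0.2358×74.355 + 0.2728×5.172 = 47.9249 per 1,000.

47.9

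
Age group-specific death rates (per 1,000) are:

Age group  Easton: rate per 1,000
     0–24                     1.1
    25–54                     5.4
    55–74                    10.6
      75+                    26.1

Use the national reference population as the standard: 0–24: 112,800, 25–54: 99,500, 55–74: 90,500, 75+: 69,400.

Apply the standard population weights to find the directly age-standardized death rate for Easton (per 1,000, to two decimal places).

Standard total = 372,200; weights = 0.3031, 0.2673, 0.2431, 0.1865.
Standardized rate: 0.3031×1.1 + 0.2673×5.4 + 0.2431×10.6 + 0.1865×26.1 = 9.2209 per 1,000.

9.22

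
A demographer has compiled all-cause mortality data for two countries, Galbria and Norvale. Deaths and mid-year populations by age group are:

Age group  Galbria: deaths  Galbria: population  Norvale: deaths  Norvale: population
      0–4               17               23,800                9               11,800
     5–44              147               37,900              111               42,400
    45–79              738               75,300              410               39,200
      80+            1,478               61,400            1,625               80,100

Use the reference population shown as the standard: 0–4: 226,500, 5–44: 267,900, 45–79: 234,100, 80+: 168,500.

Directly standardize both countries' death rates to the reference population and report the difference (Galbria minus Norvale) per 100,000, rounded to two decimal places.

90.34

Age-specific rates per 100,000 for Galbria: 71.43, 387.86, 980.08, 2407.17.
For Norvale: 76.27, 261.79, 1045.92, 2028.71.
Standard total = 897,000; weights = 0.2525, 0.2987, 0.2610, 0.1878.
Galbria: 0.2525×71.43 + 0.2987×387.86 + 0.2610×980.08 + 0.1878×2407.17 = 841.8408 per 100,000.
Norvale: 0.2525×76.27 + 0.2987×261.79 + 0.2610×1045.92 + 0.1878×2028.71 = 751.5022 per 100,000.
Difference = 841.8408 − 751.5022 = 90.3386.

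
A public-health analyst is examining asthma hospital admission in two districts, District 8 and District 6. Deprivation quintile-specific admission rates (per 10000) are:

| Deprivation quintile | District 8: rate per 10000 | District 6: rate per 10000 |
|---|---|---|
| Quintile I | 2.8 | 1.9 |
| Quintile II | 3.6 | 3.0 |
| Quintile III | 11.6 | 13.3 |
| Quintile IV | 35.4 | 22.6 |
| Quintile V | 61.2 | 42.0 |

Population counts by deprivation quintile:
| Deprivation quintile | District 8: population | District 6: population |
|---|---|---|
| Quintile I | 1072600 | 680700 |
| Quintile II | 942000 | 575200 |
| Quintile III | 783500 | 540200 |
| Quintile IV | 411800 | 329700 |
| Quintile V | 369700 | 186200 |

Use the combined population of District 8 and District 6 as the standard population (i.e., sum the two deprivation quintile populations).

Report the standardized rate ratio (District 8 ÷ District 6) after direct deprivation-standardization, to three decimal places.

Combined standard total = 5891600; weights = 0.2976, 0.2575, 0.2247, 0.1259, 0.0944.
District 8: 0.2976×2.8 + 0.2575×3.6 + 0.2247×11.6 + 0.1259×35.4 + 0.0944×61.2 = 14.5964 per 10000.
District 6: 0.2976×1.9 + 0.2575×3.0 + 0.2247×13.3 + 0.1259×22.6 + 0.0944×42.0 = 11.1334 per 10000.
Ratio = 14.5964 ÷ 11.1334 = 1.31104.

1.311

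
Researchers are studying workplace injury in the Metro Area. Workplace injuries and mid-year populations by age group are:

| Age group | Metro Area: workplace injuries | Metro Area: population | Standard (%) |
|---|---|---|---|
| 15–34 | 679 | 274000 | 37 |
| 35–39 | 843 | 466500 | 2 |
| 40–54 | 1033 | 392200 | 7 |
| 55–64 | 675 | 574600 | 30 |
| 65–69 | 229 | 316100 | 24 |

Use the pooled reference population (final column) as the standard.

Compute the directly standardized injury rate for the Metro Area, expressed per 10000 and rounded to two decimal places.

16.64

Age-specific rates per 10000 for the Metro Area: 24.78, 18.07, 26.34, 11.75, 7.24.
Standard weights: 0.37, 0.02, 0.07, 0.30, 0.24.
Standardized rate: 0.3700×24.78 + 0.0200×18.07 + 0.0700×26.34 + 0.3000×11.75 + 0.2400×7.24 = 16.6370 per 10000.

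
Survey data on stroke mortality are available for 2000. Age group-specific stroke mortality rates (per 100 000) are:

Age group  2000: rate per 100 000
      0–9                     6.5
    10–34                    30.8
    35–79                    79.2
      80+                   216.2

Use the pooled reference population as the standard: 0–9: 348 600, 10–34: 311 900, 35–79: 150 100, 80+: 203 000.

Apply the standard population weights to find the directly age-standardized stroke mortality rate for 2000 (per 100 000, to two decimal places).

66.74

Standard total = 1 013 600; weights = 0.3439, 0.3077, 0.1481, 0.2003.
Standardized rate: 0.3439×6.5 + 0.3077×30.8 + 0.1481×79.2 + 0.2003×216.2 = 66.7413 per 100 000.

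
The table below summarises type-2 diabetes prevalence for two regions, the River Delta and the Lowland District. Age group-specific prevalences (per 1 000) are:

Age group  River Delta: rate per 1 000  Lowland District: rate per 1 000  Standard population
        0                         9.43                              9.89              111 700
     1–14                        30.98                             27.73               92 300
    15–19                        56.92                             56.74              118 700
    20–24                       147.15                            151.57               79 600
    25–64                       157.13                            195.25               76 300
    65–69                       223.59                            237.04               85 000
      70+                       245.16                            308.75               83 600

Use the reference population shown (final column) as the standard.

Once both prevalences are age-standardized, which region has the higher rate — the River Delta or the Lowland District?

Standard total = 647 200; weights = 0.1726, 0.1426, 0.1834, 0.1230, 0.1179, 0.1313, 0.1292.
The River Delta: 0.1726×9.43 + 0.1426×30.98 + 0.1834×56.92 + 0.1230×147.15 + 0.1179×157.13 + 0.1313×223.59 + 0.1292×245.16 = 114.1407 per 1 000.
The Lowland District: 0.1726×9.89 + 0.1426×27.73 + 0.1834×56.74 + 0.1230×151.57 + 0.1179×195.25 + 0.1313×237.04 + 0.1292×308.75 = 128.7418 per 1 000.

Lowland District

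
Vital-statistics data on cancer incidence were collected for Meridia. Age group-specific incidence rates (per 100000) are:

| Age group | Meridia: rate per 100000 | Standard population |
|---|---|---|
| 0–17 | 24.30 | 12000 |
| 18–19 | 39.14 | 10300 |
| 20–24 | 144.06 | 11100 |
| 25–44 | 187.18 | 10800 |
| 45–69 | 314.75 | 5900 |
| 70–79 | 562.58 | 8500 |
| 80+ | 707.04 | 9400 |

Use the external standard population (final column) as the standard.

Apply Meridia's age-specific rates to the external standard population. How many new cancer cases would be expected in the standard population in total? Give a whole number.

176

Expected new cancer cases = Σ (standard pop × age-specific rate ÷ 100000)
= 12000×24.30/100000 + 10300×39.14/100000 + 11100×144.06/100000 + 10800×187.18/100000 + 5900×314.75/100000 + 8500×562.58/100000 + 9400×707.04/100000
= 2.92 + 4.03 + 15.99 + 20.22 + 18.57 + 47.82 + 66.46 = 176.00.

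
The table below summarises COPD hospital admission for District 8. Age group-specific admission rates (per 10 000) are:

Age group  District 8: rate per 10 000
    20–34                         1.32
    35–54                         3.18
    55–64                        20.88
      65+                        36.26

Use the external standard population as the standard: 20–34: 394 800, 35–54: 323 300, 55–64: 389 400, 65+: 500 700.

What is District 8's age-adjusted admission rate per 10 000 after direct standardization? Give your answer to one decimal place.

17.3

Standard total = 1 608 200; weights = 0.2455, 0.2010, 0.2421, 0.3113.
Standardized rate: 0.2455×1.32 + 0.2010×3.18 + 0.2421×20.88 + 0.3113×36.26 = 17.3083 per 10 000.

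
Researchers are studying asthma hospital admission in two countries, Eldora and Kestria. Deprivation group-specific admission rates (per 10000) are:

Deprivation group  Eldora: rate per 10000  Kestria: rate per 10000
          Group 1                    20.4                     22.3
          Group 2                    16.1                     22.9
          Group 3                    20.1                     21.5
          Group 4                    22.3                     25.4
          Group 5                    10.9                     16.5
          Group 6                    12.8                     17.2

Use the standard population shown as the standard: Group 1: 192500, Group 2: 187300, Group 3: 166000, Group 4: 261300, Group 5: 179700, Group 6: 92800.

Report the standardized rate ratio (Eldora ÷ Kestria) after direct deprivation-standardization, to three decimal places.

Standard total = 1079600; weights = 0.1783, 0.1735, 0.1538, 0.2420, 0.1665, 0.0860.
Eldora: 0.1783×20.4 + 0.1735×16.1 + 0.1538×20.1 + 0.2420×22.3 + 0.1665×10.9 + 0.0860×12.8 = 17.8332 per 10000.
Kestria: 0.1783×22.3 + 0.1735×22.9 + 0.1538×21.5 + 0.2420×25.4 + 0.1665×16.5 + 0.0860×17.2 = 21.6276 per 10000.
Ratio = 17.8332 ÷ 21.6276 = 0.82456.

0.825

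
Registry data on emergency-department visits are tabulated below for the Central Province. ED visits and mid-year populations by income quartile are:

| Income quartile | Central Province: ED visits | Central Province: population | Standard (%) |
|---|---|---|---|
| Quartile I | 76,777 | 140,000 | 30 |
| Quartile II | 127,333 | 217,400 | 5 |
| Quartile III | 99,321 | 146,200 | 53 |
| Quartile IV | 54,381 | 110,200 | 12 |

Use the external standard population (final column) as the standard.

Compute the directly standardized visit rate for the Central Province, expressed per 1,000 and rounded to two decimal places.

Income-specific rates per 1,000 for the Central Province: 548.407, 585.708, 679.350, 493.475.
Standard weights: 0.30, 0.05, 0.53, 0.12.
Standardized rate: 0.3000×548.407 + 0.0500×585.708 + 0.5300×679.350 + 0.1200×493.475 = 613.0802 per 1,000.

613.08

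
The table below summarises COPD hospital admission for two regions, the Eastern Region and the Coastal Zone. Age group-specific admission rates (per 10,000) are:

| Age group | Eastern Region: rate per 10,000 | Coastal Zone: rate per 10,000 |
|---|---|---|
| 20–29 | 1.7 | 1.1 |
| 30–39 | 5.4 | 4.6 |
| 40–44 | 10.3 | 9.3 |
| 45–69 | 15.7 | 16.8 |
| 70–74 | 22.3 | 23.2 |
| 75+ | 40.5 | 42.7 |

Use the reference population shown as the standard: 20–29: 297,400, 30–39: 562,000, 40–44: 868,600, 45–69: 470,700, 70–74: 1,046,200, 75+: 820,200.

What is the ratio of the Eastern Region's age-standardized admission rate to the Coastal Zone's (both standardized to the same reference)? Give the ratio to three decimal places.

0.977

Standard total = 4,065,100; weights = 0.0732, 0.1382, 0.2137, 0.1158, 0.2574, 0.2018.
The Eastern Region: 0.0732×1.7 + 0.1382×5.4 + 0.2137×10.3 + 0.1158×15.7 + 0.2574×22.3 + 0.2018×40.5 = 18.8004 per 10,000.
The Coastal Zone: 0.0732×1.1 + 0.1382×4.6 + 0.2137×9.3 + 0.1158×16.8 + 0.2574×23.2 + 0.2018×42.7 = 19.2351 per 10,000.
Ratio = 18.8004 ÷ 19.2351 = 0.97740.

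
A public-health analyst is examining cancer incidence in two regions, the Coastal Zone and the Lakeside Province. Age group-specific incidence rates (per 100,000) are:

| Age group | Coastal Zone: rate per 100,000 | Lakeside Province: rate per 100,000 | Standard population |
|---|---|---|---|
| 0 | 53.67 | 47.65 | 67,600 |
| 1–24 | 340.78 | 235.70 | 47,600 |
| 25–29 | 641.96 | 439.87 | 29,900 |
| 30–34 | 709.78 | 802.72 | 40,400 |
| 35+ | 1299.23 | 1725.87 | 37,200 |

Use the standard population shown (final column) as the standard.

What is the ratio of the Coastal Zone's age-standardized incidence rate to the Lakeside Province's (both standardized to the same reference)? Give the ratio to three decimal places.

Standard total = 222,700; weights = 0.3035, 0.2137, 0.1343, 0.1814, 0.1670.
The Coastal Zone: 0.3035×53.67 + 0.2137×340.78 + 0.1343×641.96 + 0.1814×709.78 + 0.1670×1299.23 = 521.1059 per 100,000.
The Lakeside Province: 0.3035×47.65 + 0.2137×235.70 + 0.1343×439.87 + 0.1814×802.72 + 0.1670×1725.87 = 557.8124 per 100,000.
Ratio = 521.1059 ÷ 557.8124 = 0.93420.

0.934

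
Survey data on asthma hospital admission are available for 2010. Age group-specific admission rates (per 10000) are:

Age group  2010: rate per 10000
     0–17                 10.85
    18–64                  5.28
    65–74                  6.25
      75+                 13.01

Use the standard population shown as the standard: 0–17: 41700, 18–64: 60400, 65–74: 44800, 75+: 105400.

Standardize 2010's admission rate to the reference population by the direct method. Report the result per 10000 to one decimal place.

Standard total = 252300; weights = 0.1653, 0.2394, 0.1776, 0.4178.
Standardized rate: 0.1653×10.85 + 0.2394×5.28 + 0.1776×6.25 + 0.4178×13.01 = 9.6021 per 10000.

9.6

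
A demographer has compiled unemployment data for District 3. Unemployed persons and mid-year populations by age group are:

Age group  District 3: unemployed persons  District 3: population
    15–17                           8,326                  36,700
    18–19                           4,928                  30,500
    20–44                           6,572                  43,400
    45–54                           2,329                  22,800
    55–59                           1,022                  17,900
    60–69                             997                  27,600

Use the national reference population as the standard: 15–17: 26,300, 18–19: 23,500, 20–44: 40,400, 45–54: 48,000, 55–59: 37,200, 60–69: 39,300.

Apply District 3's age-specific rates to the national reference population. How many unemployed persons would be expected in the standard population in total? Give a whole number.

Age-specific rates per 1,000 for District 3: 226.866, 161.574, 151.429, 102.149, 57.095, 36.123.
Expected unemployed persons = Σ (standard pop × age-specific rate ÷ 1,000)
= 26,300×226.866/1,000 + 23,500×161.574/1,000 + 40,400×151.429/1,000 + 48,000×102.149/1,000 + 37,200×57.095/1,000 + 39,300×36.123/1,000
= 5966.59 + 3796.98 + 6117.71 + 4903.16 + 2123.93 + 1419.64 = 24328.02.

24328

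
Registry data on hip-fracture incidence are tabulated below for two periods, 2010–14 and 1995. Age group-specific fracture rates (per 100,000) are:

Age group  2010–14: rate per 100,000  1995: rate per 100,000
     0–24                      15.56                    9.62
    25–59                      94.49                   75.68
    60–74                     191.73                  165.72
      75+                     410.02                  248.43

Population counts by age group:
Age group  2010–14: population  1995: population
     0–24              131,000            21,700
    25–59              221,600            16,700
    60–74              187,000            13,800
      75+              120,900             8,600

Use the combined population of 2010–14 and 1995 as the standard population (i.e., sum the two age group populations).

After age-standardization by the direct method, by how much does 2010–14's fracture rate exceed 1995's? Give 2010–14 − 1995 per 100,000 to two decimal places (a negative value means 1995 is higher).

43.72

Combined standard total = 721,300; weights = 0.2117, 0.3304, 0.2784, 0.1795.
2010–14: 0.2117×15.56 + 0.3304×94.49 + 0.2784×191.73 + 0.1795×410.02 = 161.5000 per 100,000.
1995: 0.2117×9.62 + 0.3304×75.68 + 0.2784×165.72 + 0.1795×248.43 = 117.7759 per 100,000.
Difference = 161.5000 − 117.7759 = 43.7241.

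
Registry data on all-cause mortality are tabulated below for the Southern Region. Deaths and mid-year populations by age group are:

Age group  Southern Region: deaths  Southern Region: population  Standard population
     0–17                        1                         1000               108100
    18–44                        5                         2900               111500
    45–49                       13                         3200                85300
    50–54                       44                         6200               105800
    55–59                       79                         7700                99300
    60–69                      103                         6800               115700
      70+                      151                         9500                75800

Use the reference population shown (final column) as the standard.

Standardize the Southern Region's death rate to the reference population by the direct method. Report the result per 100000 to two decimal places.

766.05

Age-specific rates per 100000 for the Southern Region: 100.00, 172.41, 406.25, 709.68, 1025.97, 1514.71, 1589.47.
Standard total = 701500; weights = 0.1541, 0.1589, 0.1216, 0.1508, 0.1416, 0.1649, 0.1081.
Standardized rate: 0.1541×100.00 + 0.1589×172.41 + 0.1216×406.25 + 0.1508×709.68 + 0.1416×1025.97 + 0.1649×1514.71 + 0.1081×1589.47 = 766.0498 per 100000.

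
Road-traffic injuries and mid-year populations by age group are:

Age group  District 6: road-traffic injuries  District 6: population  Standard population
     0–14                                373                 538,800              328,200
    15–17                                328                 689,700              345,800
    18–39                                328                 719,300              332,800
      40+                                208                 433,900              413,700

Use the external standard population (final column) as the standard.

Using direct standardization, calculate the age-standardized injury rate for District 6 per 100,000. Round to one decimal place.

Age-specific rates per 100,000 for District 6: 69.23, 47.56, 45.60, 47.94.
Standard total = 1,420,500; weights = 0.2310, 0.2434, 0.2343, 0.2912.
Standardized rate: 0.2310×69.23 + 0.2434×47.56 + 0.2343×45.60 + 0.2912×47.94 = 52.2162 per 100,000.

52.2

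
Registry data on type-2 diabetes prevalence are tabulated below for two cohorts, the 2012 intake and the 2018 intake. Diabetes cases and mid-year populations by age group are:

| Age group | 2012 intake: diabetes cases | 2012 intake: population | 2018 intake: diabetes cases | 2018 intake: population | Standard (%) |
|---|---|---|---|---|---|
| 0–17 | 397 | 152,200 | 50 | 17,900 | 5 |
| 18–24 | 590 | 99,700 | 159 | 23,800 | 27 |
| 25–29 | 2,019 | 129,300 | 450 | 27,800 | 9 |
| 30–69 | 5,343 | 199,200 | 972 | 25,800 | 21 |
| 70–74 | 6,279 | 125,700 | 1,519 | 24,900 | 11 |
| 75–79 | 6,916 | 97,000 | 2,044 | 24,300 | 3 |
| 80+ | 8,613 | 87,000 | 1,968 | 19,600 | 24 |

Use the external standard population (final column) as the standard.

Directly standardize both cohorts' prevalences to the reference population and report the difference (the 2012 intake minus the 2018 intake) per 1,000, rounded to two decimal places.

-4.48

Age-specific rates per 1,000 for the 2012 intake: 2.608, 5.918, 15.615, 26.822, 49.952, 71.299, 99.000.
For the 2018 intake: 2.793, 6.681, 16.187, 37.674, 61.004, 84.115, 100.408.
Standard weights: 0.05, 0.27, 0.09, 0.21, 0.11, 0.03, 0.24.
The 2012 intake: 0.0500×2.608 + 0.2700×5.918 + 0.0900×15.615 + 0.2100×26.822 + 0.1100×49.952 + 0.0300×71.299 + 0.2400×99.000 = 40.1599 per 1,000.
The 2018 intake: 0.0500×2.793 + 0.2700×6.681 + 0.0900×16.187 + 0.2100×37.674 + 0.1100×61.004 + 0.0300×84.115 + 0.2400×100.408 = 44.6438 per 1,000.
Difference = 40.1599 − 44.6438 = -4.4838.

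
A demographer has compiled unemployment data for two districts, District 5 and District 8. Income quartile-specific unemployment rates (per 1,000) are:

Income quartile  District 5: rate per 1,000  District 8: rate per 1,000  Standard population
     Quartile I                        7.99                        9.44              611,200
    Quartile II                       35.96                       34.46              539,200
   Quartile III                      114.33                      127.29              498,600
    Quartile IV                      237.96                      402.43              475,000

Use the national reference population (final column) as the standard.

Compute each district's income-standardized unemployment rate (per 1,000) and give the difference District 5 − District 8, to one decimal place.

-39.9

Standard total = 2,124,000; weights = 0.2878, 0.2539, 0.2347, 0.2236.
District 5: 0.2878×7.99 + 0.2539×35.96 + 0.2347×114.33 + 0.2236×237.96 = 91.4826 per 1,000.
District 8: 0.2878×9.44 + 0.2539×34.46 + 0.2347×127.29 + 0.2236×402.43 = 131.3426 per 1,000.
Difference = 91.4826 − 131.3426 = -39.8600.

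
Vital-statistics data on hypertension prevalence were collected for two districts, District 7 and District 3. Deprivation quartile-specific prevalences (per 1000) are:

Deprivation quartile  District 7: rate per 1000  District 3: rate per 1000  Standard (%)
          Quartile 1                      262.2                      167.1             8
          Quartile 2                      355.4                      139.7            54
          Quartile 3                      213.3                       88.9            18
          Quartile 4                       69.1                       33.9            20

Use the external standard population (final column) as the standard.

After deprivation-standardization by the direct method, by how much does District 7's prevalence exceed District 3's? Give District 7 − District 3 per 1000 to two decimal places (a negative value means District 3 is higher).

153.52

Standard weights: 0.08, 0.54, 0.18, 0.20.
District 7: 0.0800×262.2 + 0.5400×355.4 + 0.1800×213.3 + 0.2000×69.1 = 265.1060 per 1000.
District 3: 0.0800×167.1 + 0.5400×139.7 + 0.1800×88.9 + 0.2000×33.9 = 111.5880 per 1000.
Difference = 265.1060 − 111.5880 = 153.5180.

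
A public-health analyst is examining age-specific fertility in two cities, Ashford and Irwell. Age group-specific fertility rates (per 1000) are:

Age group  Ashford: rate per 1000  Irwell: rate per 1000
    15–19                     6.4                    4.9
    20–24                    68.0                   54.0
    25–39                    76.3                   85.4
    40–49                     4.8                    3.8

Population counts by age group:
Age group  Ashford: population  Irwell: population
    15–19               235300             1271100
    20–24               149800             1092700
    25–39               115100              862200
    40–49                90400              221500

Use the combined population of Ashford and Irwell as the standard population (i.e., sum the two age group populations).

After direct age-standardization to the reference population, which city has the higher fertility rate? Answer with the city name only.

Ashford

Combined standard total = 4038100; weights = 0.3730, 0.3077, 0.2420, 0.0772.
Ashford: 0.3730×6.4 + 0.3077×68.0 + 0.2420×76.3 + 0.0772×4.8 = 42.1476 per 1000.
Irwell: 0.3730×4.9 + 0.3077×54.0 + 0.2420×85.4 + 0.0772×3.8 = 39.4054 per 1000.
The crude rates (35.40 vs 40.52) would put Irwell higher, but that reflects its age composition; once standardized to a common age structure, Ashford has the higher underlying rate.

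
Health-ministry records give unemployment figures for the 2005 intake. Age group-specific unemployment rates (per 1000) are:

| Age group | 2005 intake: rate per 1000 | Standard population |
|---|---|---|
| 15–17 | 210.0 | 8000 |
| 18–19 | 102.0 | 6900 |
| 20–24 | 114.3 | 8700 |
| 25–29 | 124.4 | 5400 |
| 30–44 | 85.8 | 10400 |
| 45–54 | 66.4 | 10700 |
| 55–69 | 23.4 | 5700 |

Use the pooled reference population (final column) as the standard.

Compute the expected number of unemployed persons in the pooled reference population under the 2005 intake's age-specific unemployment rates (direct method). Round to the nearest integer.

5786

Expected unemployed persons = Σ (standard pop × age-specific rate ÷ 1000)
= 8000×210.0/1000 + 6900×102.0/1000 + 8700×114.3/1000 + 5400×124.4/1000 + 10400×85.8/1000 + 10700×66.4/1000 + 5700×23.4/1000
= 1680.00 + 703.80 + 994.41 + 671.76 + 892.32 + 710.48 + 133.38 = 5786.15.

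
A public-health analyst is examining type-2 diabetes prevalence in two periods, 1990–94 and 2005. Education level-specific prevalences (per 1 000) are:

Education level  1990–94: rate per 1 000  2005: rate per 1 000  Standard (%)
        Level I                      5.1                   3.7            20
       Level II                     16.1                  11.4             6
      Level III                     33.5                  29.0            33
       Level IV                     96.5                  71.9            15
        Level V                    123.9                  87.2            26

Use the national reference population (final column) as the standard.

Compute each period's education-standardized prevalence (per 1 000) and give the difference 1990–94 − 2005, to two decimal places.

15.28

Standard weights: 0.20, 0.06, 0.33, 0.15, 0.26.
1990–94: 0.2000×5.1 + 0.0600×16.1 + 0.3300×33.5 + 0.1500×96.5 + 0.2600×123.9 = 59.7300 per 1 000.
2005: 0.2000×3.7 + 0.0600×11.4 + 0.3300×29.0 + 0.1500×71.9 + 0.2600×87.2 = 44.4510 per 1 000.
Difference = 59.7300 − 44.4510 = 15.2790.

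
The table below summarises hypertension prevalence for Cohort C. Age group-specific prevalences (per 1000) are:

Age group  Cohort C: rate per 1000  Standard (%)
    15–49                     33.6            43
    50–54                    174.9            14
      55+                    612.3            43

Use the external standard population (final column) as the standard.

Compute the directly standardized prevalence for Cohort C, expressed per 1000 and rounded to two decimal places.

Standard weights: 0.43, 0.14, 0.43.
Standardized rate: 0.4300×33.6 + 0.1400×174.9 + 0.4300×612.3 = 302.2230 per 1000.

302.22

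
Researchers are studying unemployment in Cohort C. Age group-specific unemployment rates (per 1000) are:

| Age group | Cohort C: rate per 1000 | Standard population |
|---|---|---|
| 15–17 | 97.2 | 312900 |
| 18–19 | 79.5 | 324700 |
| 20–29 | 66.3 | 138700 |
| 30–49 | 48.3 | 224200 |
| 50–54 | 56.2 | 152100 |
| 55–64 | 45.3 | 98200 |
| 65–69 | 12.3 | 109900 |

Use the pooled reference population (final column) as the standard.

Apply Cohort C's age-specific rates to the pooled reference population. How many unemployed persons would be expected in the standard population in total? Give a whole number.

Expected unemployed persons = Σ (standard pop × age-specific rate ÷ 1000)
= 312900×97.2/1000 + 324700×79.5/1000 + 138700×66.3/1000 + 224200×48.3/1000 + 152100×56.2/1000 + 98200×45.3/1000 + 109900×12.3/1000
= 30413.88 + 25813.65 + 9195.81 + 10828.86 + 8548.02 + 4448.46 + 1351.77 = 90600.45.

90600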